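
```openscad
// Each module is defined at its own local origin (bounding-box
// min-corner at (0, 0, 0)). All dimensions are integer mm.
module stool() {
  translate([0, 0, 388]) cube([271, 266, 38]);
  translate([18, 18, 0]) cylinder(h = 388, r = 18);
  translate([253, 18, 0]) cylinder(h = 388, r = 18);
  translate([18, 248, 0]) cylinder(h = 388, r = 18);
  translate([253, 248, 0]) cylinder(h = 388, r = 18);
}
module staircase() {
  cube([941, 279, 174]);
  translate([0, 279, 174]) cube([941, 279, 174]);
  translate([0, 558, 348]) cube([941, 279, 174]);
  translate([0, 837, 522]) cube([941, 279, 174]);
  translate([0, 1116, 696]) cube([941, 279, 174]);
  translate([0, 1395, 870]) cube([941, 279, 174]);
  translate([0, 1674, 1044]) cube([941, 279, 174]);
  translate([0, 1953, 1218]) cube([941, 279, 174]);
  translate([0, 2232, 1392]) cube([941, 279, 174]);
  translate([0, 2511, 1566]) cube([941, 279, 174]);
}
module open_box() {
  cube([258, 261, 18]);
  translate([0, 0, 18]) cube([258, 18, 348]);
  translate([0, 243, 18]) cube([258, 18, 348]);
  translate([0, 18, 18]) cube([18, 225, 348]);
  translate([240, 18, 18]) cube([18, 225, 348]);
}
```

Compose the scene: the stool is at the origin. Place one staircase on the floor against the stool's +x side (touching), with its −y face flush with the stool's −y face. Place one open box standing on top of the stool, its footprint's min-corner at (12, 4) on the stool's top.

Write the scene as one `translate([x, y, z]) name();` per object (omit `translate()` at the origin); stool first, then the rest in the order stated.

stool();
translate([271, 0, 0]) staircase();
translate([12, 4, 426]) open_box();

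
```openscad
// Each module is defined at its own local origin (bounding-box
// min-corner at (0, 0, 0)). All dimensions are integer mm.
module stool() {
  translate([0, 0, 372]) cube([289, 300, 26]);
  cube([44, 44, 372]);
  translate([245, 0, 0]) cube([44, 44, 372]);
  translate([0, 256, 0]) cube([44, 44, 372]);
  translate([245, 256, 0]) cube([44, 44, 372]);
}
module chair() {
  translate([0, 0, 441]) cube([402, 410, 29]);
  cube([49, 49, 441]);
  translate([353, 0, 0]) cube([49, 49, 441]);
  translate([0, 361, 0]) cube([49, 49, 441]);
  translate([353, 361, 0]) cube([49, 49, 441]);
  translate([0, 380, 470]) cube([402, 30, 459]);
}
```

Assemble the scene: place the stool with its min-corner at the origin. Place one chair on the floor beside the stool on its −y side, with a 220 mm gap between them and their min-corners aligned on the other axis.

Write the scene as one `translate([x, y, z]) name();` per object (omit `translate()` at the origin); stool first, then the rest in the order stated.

stool();
translate([0, -630, 0]) chair();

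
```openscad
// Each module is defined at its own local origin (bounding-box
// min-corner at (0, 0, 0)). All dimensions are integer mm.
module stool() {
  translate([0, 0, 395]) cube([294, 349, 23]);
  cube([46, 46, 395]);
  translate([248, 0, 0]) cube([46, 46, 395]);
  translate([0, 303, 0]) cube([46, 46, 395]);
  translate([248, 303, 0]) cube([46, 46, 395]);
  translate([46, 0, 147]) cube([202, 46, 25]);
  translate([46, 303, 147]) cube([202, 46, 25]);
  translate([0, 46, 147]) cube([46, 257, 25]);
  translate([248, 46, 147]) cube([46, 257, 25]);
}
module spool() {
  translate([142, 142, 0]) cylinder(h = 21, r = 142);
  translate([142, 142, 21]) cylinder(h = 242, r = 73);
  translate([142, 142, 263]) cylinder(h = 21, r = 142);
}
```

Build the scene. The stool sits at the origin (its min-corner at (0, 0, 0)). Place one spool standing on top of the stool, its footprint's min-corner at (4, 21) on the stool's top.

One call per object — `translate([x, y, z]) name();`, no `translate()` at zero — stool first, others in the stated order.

stool();
translate([4, 21, 418]) spool();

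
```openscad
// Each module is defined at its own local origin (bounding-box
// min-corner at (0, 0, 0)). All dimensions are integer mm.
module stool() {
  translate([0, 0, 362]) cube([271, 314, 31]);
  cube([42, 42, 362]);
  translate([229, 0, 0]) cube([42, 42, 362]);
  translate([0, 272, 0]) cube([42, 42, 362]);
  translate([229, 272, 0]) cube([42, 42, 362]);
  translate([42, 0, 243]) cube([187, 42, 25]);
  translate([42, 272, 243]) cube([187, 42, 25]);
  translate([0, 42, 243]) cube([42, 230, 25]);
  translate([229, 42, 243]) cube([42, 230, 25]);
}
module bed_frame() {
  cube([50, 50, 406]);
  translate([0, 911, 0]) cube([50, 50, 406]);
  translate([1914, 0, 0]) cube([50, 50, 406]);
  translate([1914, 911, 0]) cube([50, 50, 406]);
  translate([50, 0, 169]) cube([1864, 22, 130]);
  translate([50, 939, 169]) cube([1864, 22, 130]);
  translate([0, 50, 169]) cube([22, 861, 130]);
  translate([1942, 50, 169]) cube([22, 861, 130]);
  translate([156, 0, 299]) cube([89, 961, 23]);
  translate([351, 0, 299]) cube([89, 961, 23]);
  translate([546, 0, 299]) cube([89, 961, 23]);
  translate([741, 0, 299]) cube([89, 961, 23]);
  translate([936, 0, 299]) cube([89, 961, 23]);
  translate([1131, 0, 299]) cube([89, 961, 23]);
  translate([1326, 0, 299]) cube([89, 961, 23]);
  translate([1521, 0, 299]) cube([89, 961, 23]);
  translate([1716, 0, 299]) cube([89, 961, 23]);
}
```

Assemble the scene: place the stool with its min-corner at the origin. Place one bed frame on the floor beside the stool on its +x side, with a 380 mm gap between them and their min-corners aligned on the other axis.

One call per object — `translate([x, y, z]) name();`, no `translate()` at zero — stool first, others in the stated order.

stool();
translate([651, 0, 0]) bed_frame();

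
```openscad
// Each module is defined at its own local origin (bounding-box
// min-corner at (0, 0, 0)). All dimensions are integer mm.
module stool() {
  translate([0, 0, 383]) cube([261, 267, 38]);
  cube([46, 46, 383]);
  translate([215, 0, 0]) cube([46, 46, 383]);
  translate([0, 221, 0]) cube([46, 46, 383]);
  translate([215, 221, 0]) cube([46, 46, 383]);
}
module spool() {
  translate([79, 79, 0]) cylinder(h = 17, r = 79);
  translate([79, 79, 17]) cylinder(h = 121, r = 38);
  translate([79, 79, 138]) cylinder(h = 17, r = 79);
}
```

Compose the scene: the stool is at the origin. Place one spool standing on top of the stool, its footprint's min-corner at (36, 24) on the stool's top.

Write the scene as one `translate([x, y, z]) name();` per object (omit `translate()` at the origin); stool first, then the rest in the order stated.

stool();
translate([36, 24, 421]) spool();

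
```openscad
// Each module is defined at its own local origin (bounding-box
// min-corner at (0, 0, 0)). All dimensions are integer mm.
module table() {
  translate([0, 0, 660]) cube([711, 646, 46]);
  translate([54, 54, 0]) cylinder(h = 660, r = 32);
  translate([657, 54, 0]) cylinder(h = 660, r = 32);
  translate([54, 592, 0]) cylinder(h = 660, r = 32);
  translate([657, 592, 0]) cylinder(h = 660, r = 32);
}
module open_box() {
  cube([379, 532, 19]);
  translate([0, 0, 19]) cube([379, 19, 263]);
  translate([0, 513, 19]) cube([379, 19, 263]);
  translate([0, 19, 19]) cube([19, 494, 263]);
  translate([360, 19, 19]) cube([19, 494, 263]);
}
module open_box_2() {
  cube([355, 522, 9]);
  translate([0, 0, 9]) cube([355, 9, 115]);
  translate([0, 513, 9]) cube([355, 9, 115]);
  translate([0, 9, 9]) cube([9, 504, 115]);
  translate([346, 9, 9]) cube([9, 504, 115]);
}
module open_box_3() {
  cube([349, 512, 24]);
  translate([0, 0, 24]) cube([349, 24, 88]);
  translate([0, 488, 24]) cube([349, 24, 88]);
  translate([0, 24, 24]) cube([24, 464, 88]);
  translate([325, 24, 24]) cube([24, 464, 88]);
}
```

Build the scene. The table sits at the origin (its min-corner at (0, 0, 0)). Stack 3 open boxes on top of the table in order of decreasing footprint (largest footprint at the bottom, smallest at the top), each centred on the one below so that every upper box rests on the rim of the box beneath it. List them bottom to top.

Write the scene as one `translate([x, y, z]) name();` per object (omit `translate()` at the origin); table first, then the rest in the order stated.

table();
translate([166, 57, 706]) open_box();
translate([178, 62, 988]) open_box_2();
translate([181, 67, 1112]) open_box_3();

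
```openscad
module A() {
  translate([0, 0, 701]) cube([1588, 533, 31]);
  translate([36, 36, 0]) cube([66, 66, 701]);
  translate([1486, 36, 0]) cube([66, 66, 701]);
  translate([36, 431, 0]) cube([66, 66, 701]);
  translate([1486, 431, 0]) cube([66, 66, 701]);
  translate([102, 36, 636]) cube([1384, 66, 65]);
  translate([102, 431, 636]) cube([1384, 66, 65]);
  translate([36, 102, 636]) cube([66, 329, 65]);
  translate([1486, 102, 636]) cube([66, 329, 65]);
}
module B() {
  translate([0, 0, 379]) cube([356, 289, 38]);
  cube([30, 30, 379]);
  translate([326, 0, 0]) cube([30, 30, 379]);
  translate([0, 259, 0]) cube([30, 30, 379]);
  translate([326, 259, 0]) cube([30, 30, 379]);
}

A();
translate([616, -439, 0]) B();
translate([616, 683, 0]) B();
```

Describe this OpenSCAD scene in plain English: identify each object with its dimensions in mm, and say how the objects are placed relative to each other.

A is a rectangular dining table. The top is 1588×533×31 mm with its upper surface at z = 732 mm. It stands on four 66×66 mm square legs, each inset 36 mm from the nearest pair of top edges, running from the floor to the underside of the top. Four apron rails, 66 mm thick and 65 mm tall, run between adjacent legs with their top edges flush with the underside of the top and their outer faces flush with the legs' outer faces.

B is a four-legged stool. The seat is 356×289 mm, 38 mm thick, top at z = 417 mm. It stands on four square legs, each 30×30 mm in cross-section, from z = 0 to the seat underside, each flush with a corner of the seat.

Two stools sit around the table at the −y, +y sides.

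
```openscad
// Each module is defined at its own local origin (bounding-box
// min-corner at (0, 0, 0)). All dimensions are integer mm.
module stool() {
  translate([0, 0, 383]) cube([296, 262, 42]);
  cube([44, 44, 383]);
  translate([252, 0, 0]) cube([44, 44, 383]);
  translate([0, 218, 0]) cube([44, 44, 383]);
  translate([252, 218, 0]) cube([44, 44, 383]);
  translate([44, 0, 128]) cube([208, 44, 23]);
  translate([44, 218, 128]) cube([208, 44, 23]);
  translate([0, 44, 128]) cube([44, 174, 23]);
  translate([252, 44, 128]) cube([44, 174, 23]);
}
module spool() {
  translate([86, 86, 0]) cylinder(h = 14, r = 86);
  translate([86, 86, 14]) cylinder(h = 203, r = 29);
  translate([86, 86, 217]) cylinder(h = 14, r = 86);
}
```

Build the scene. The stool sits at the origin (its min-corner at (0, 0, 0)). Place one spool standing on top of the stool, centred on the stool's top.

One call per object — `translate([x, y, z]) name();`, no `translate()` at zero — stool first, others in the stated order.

stool();
translate([62, 45, 425]) spool();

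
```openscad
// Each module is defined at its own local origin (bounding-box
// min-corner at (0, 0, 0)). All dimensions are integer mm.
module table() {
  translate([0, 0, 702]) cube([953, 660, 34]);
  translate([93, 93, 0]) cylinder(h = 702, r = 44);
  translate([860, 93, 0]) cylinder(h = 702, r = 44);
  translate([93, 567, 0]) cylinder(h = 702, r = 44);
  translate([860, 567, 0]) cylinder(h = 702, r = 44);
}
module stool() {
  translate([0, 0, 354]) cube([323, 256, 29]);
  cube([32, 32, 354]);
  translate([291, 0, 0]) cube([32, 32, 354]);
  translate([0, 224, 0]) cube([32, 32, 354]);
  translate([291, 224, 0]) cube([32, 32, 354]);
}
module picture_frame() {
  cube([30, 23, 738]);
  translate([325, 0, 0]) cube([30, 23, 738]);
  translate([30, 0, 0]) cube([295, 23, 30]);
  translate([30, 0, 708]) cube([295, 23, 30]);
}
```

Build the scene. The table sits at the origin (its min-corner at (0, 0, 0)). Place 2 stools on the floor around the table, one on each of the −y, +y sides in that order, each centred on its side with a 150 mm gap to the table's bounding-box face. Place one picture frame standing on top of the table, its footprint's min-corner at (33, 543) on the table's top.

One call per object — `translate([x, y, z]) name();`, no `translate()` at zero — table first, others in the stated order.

table();
translate([315, -406, 0]) stool();
translate([315, 810, 0]) stool();
translate([33, 543, 736]) picture_frame();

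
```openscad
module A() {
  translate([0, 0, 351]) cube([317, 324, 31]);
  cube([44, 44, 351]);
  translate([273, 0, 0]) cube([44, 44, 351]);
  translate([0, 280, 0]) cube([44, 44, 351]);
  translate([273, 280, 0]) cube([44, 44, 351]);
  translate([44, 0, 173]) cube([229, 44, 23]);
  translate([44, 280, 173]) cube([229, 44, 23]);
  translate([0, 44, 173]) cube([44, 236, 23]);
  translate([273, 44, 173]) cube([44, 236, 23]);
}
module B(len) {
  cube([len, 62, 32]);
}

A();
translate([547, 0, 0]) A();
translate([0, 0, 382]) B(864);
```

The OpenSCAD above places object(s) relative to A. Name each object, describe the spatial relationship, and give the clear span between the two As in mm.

A is a stool. B is a beam. A beam spans the tops of two stools. The clear span between the two stools is 230 mm.

Second stool starts at x = 547; first ends at x = 317; clear span = 547 − 317 = 230 mm.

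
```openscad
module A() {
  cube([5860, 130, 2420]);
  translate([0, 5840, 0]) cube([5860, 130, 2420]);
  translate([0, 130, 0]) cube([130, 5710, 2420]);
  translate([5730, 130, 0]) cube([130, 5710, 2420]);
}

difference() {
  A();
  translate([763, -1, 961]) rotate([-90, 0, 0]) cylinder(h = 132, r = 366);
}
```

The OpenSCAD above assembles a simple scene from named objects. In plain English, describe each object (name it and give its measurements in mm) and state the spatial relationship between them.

A is a box-shaped house frame (walls only): outside footprint 5860×5970 mm, wall height 2420 mm, wall thickness 130 mm. The two y-facing walls run the full x-width; the two x-facing walls fit between the inner faces of the y-facing walls.

The house frame has a circular hole of radius 366 mm through its front wall, centred at (x = 763, z = 961).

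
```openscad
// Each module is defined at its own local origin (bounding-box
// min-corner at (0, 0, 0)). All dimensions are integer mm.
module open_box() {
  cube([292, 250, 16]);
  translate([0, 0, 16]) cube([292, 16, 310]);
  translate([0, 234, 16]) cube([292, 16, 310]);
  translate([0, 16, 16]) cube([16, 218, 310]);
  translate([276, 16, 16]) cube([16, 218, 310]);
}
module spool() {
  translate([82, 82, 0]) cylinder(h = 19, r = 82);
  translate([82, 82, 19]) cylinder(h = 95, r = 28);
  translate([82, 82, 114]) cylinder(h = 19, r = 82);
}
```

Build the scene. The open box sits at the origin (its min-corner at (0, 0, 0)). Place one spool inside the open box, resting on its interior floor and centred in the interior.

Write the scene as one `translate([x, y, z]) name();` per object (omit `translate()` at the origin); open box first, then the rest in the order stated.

open_box();
translate([64, 43, 16]) spool();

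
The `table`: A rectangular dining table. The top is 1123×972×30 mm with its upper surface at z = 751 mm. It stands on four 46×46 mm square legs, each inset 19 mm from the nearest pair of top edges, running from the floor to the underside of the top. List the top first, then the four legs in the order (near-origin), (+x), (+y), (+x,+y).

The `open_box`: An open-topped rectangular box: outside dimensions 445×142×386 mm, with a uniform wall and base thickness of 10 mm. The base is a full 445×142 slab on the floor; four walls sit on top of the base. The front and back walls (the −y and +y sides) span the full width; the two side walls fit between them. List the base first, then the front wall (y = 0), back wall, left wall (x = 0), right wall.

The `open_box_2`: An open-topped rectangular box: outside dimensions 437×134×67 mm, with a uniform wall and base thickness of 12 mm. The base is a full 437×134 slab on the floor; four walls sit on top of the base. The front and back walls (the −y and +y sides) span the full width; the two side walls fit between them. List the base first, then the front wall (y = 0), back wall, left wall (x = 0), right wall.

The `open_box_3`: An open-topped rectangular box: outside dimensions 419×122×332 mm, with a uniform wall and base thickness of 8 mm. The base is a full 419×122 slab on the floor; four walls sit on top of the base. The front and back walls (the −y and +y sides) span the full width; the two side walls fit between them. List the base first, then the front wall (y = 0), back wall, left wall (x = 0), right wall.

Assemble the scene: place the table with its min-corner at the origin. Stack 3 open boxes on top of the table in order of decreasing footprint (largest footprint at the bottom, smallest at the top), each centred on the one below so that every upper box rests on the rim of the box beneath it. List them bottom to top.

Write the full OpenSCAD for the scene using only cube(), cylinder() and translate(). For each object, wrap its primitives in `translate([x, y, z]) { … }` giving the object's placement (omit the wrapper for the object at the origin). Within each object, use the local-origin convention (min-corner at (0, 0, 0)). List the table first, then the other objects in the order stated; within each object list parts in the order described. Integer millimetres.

translate([0, 0, 721]) cube([1123, 972, 30]);
translate([19, 19, 0]) cube([46, 46, 721]);
translate([1058, 19, 0]) cube([46, 46, 721]);
translate([19, 907, 0]) cube([46, 46, 721]);
translate([1058, 907, 0]) cube([46, 46, 721]);
translate([339, 415, 751]) {
  cube([445, 142, 10]);
  translate([0, 0, 10]) cube([445, 10, 376]);
  translate([0, 132, 10]) cube([445, 10, 376]);
  translate([0, 10, 10]) cube([10, 122, 376]);
  translate([435, 10, 10]) cube([10, 122, 376]);
}
translate([343, 419, 1137]) {
  cube([437, 134, 12]);
  translate([0, 0, 12]) cube([437, 12, 55]);
  translate([0, 122, 12]) cube([437, 12, 55]);
  translate([0, 12, 12]) cube([12, 110, 55]);
  translate([425, 12, 12]) cube([12, 110, 55]);
}
translate([352, 425, 1204]) {
  cube([419, 122, 8]);
  translate([0, 0, 8]) cube([419, 8, 324]);
  translate([0, 114, 8]) cube([419, 8, 324]);
  translate([0, 8, 8]) cube([8, 106, 324]);
  translate([411, 8, 8]) cube([8, 106, 324]);
}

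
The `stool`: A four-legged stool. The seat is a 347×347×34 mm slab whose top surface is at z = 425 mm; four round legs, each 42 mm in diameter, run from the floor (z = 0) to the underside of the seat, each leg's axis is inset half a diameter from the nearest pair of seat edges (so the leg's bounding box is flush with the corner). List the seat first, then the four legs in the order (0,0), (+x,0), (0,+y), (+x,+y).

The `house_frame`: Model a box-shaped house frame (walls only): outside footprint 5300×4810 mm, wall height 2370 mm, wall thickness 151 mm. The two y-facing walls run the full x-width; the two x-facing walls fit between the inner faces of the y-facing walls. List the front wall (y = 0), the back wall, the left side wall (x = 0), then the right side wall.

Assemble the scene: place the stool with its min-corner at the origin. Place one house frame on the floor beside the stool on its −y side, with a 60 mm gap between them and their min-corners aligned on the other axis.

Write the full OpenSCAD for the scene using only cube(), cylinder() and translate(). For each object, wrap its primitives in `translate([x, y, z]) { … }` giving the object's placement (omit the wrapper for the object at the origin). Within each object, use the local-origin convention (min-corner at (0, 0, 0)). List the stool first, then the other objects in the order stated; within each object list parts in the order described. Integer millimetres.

translate([0, 0, 391]) cube([347, 347, 34]);
translate([21, 21, 0]) cylinder(h = 391, r = 21);
translate([326, 21, 0]) cylinder(h = 391, r = 21);
translate([21, 326, 0]) cylinder(h = 391, r = 21);
translate([326, 326, 0]) cylinder(h = 391, r = 21);
translate([0, -4870, 0]) {
  cube([5300, 151, 2370]);
  translate([0, 4659, 0]) cube([5300, 151, 2370]);
  translate([0, 151, 0]) cube([151, 4508, 2370]);
  translate([5149, 151, 0]) cube([151, 4508, 2370]);
}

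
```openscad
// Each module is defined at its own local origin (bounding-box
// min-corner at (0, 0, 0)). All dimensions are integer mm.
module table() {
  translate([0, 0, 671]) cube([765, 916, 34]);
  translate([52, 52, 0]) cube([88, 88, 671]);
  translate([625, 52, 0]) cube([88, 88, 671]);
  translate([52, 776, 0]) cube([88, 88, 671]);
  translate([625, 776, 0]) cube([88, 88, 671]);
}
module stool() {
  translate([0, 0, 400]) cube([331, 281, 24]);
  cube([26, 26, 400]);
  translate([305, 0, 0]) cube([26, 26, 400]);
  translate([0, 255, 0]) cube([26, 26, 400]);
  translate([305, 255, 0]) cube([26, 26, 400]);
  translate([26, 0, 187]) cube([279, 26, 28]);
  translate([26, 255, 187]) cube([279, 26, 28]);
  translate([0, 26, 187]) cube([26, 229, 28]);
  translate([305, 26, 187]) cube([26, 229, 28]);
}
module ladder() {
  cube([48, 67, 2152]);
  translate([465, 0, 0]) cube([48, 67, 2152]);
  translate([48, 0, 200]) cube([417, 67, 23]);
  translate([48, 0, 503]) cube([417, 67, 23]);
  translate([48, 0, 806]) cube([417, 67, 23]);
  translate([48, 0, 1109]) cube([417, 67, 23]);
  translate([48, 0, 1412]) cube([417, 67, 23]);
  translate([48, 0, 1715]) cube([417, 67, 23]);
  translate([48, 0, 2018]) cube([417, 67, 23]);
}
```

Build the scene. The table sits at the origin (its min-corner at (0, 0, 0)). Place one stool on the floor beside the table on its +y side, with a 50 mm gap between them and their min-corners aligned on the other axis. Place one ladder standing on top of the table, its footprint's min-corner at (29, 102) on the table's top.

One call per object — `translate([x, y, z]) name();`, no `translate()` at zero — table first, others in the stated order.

table();
translate([0, 966, 0]) stool();
translate([29, 102, 705]) ladder();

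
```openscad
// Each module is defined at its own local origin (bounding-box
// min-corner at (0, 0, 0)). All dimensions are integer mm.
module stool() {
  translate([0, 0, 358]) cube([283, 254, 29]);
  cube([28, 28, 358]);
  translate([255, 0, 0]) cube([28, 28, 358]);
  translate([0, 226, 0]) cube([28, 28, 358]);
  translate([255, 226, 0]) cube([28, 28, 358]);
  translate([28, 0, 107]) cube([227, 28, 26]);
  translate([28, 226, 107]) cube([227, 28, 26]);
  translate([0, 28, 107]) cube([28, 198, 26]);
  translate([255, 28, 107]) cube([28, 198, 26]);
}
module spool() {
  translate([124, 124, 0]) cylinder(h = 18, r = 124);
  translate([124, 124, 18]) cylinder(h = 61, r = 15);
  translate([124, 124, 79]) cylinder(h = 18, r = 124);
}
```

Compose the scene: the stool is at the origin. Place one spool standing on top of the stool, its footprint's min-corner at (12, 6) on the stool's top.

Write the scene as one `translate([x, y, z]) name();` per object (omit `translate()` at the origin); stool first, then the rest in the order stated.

stool();
translate([12, 6, 387]) spool();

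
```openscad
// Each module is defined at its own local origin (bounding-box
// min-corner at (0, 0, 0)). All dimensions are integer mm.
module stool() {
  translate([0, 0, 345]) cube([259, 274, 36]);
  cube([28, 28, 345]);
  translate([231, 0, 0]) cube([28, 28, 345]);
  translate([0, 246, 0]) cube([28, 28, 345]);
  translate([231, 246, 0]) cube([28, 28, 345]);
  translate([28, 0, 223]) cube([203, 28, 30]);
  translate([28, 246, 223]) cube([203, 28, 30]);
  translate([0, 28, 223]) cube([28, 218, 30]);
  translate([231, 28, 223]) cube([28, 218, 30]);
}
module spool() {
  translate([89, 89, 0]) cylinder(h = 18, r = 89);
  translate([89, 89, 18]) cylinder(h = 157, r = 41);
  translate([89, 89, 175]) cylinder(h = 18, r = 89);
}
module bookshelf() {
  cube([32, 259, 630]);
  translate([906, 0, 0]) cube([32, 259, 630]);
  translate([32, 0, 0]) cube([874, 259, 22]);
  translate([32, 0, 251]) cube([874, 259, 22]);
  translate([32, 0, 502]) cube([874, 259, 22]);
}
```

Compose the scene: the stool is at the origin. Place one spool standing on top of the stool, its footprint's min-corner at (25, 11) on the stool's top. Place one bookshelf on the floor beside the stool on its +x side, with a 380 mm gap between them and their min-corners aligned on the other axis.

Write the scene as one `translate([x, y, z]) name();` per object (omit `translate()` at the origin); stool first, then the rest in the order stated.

stool();
translate([25, 11, 381]) spool();
translate([639, 0, 0]) bookshelf();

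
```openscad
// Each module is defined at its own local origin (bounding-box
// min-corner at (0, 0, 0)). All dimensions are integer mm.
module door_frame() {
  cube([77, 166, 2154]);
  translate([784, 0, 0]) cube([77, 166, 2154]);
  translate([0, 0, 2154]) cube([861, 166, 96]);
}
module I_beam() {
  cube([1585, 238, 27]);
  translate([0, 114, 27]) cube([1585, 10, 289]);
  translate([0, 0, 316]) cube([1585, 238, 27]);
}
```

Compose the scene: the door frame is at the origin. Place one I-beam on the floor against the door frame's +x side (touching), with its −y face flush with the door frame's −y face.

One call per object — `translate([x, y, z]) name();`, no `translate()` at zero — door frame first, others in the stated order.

door_frame();
translate([861, 0, 0]) I_beam();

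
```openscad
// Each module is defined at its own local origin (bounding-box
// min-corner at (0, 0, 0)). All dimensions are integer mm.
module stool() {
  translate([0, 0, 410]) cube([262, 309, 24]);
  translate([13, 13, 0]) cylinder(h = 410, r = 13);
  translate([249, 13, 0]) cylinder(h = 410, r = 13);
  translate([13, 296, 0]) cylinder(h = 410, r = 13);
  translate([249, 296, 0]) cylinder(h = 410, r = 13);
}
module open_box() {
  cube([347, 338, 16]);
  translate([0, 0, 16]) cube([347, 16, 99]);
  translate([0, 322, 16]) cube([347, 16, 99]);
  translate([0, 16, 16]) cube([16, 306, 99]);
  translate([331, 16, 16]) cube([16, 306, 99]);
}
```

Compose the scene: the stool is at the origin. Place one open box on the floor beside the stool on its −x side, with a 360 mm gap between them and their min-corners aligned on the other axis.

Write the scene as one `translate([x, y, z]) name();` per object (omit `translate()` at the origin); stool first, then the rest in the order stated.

stool();
translate([-707, 0, 0]) open_box();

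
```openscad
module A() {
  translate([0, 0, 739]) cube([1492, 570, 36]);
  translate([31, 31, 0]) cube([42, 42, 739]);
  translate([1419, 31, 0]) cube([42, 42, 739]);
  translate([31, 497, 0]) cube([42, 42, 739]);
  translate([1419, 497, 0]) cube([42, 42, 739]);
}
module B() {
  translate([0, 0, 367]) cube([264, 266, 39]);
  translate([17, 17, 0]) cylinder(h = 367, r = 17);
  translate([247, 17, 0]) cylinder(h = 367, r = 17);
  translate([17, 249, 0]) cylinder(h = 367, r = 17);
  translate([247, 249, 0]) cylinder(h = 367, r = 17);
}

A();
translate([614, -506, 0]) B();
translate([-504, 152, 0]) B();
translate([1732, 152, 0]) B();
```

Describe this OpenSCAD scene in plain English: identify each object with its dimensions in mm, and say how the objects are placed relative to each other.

A is a rectangular dining table. The top is 1492×570×36 mm with its upper surface at z = 775 mm. It stands on four 42×42 mm square legs, each inset 31 mm from the nearest pair of top edges, running from the floor to the underside of the top.

B is a simple wooden stool: a rectangular seat 264 mm (x) by 266 mm (y), 39 mm thick, top face at z = 406 mm, on four round legs, each 34 mm in diameter. The legs rest on z = 0, each leg's axis is inset half a diameter from the nearest pair of seat edges (so the leg's bounding box is flush with the corner).

Three stools sit around the table at the −y, −x, +x sides.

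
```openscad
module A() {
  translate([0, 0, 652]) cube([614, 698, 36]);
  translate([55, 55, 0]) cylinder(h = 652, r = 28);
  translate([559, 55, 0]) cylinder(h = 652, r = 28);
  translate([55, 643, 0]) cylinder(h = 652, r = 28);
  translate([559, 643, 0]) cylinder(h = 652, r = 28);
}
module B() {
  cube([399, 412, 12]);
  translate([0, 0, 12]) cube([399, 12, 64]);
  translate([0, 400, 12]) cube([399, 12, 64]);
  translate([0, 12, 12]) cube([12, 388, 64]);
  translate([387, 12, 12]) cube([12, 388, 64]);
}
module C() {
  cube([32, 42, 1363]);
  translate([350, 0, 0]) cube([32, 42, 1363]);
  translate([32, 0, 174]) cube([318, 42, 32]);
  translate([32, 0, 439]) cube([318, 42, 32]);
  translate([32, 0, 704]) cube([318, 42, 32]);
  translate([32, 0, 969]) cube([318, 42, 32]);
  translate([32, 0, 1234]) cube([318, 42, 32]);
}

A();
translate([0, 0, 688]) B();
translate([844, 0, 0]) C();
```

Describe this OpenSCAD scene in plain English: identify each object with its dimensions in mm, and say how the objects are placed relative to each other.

A is a table: top 614 mm (x) × 698 mm (y), 36 mm thick, upper face at z = 688 mm, on four round legs of 56 mm diameter, each leg's bounding box inset 27 mm from the nearest pair of top edges, running from z = 0 to the bottom of the top.

B is an open storage box with external size 399×412×76 mm and wall thickness 12 mm (the base is also 12 mm thick). The base covers the whole footprint; the four walls stand on the base, with the y-facing walls full-width and the x-facing walls fitting between their inner faces.

C is a wooden ladder with two side rails of 32×42 mm section and 1363 mm height, set 382 mm apart overall. Between them run 5 rectangular rungs (42 mm deep, 32 mm thick), front faces flush with the rails' −y face. The bottom of the first rung is 174 mm above the floor and each subsequent rung is 265 mm higher than the one below.

The open box is on top of the table. The ladder is on the floor beside the table on its +x side.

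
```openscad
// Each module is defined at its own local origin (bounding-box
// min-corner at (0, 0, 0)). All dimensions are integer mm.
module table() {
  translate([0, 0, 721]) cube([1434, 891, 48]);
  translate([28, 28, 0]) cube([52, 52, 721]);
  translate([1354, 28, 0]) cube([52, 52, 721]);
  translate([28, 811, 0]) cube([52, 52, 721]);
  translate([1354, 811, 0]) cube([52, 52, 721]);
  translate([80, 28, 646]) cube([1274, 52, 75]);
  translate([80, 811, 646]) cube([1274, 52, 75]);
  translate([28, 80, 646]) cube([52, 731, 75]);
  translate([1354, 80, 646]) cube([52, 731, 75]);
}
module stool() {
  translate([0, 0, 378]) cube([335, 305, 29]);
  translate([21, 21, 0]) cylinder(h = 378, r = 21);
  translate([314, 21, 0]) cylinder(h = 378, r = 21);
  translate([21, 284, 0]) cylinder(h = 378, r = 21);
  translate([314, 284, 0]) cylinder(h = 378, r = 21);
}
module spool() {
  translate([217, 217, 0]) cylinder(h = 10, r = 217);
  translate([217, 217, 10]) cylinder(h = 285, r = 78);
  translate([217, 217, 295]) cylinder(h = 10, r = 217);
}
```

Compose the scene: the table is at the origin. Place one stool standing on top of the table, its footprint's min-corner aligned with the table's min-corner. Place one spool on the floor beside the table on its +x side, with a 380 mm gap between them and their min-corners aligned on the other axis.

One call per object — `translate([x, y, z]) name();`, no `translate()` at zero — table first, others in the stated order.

table();
translate([0, 0, 769]) stool();
translate([1814, 0, 0]) spool();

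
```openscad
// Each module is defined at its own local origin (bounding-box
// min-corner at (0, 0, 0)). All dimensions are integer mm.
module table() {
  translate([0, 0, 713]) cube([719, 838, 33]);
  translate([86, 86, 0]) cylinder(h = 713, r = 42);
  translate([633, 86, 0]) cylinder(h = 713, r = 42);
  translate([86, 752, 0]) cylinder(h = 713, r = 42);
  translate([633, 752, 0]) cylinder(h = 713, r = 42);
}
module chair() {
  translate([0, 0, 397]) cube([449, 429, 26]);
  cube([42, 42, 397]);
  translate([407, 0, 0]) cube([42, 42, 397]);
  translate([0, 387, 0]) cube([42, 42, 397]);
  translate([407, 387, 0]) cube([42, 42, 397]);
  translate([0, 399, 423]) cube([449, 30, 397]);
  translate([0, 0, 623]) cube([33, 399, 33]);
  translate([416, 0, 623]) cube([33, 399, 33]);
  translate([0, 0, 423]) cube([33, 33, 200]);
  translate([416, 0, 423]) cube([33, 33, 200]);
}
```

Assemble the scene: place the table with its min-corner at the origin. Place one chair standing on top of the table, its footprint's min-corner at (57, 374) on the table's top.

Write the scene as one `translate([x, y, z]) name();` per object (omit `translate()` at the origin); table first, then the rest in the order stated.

table();
translate([57, 374, 746]) chair();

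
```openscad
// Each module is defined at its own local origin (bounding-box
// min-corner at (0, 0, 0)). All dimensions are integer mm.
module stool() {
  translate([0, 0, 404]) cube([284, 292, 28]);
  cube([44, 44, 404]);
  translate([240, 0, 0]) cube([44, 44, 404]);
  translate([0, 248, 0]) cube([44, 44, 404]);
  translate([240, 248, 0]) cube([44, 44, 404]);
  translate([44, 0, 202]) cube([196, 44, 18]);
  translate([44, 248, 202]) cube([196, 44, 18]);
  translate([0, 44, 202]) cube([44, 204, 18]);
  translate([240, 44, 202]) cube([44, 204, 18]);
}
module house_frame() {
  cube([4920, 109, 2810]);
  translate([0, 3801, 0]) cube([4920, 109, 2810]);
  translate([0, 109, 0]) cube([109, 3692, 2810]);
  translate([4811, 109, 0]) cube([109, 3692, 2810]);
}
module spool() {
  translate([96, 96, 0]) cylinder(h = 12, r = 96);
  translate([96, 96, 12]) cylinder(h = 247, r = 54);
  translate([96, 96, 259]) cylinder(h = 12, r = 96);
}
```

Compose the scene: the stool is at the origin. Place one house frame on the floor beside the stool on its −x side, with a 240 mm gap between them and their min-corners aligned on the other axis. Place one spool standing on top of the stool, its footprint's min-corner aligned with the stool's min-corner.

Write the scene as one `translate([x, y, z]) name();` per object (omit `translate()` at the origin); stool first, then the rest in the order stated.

stool();
translate([-5160, 0, 0]) house_frame();
translate([0, 0, 432]) spool();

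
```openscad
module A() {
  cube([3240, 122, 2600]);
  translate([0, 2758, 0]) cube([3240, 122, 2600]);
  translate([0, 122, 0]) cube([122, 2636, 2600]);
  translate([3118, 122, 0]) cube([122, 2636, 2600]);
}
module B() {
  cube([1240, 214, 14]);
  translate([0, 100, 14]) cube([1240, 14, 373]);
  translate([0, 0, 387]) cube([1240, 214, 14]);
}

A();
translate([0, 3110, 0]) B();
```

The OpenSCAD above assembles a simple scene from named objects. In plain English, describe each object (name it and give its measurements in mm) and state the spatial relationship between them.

A is the wall frame of a small rectangular building: four walls, each 2600 mm tall and 122 mm thick, enclosing a footprint 3240 mm (x) by 2880 mm (y) outside-to-outside, with no floor or roof. The front and back walls (the −y and +y sides) span the full width; the two side walls fit between them.

B is an I-beam lying along x, 1240 mm long. Overall section height 401 mm. Two flanges 214 mm wide (y) and 14 mm thick, one on the floor and one at the top; a web 14 mm thick runs between them, centred on the flange width.

The I-beam is on the floor beside the house frame on its +y side.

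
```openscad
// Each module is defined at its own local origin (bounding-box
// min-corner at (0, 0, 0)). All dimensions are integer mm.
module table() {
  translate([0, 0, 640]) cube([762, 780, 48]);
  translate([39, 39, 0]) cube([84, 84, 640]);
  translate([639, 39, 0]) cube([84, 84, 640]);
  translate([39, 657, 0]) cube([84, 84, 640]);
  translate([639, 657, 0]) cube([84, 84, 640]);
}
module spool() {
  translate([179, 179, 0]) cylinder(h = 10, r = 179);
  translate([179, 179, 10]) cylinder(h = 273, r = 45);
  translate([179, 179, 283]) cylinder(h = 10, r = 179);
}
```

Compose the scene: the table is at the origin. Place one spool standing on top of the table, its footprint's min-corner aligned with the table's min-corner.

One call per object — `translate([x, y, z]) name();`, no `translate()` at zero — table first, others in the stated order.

table();
translate([0, 0, 688]) spool();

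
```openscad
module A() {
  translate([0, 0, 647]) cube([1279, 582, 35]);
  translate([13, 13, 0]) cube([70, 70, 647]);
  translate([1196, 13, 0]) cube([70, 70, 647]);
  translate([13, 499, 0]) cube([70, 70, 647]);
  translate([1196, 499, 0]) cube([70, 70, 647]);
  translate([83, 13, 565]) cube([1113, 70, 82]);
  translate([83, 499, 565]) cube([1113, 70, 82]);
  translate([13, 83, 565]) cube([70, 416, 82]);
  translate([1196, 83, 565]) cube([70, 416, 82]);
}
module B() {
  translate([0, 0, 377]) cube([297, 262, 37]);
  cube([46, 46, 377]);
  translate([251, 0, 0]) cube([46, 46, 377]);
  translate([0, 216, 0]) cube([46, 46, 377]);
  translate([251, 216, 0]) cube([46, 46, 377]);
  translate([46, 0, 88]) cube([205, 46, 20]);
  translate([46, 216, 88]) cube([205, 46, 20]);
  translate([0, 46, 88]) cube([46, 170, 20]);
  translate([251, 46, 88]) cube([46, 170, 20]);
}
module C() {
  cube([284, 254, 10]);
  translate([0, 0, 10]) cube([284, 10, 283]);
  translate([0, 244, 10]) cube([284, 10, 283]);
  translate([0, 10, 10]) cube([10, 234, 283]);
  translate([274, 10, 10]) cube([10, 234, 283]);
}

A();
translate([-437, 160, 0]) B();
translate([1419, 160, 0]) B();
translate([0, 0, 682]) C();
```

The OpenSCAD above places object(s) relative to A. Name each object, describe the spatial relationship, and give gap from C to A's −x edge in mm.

The open box's min-x is at 0; the table's min-x is 0; gap = 0 mm.

A is a table. B is a stool. C is an open box. Two stools sit around the table at the −x, +x sides. The open box is on top of the table. The gap from the open box to the table's −x edge is 0 mm.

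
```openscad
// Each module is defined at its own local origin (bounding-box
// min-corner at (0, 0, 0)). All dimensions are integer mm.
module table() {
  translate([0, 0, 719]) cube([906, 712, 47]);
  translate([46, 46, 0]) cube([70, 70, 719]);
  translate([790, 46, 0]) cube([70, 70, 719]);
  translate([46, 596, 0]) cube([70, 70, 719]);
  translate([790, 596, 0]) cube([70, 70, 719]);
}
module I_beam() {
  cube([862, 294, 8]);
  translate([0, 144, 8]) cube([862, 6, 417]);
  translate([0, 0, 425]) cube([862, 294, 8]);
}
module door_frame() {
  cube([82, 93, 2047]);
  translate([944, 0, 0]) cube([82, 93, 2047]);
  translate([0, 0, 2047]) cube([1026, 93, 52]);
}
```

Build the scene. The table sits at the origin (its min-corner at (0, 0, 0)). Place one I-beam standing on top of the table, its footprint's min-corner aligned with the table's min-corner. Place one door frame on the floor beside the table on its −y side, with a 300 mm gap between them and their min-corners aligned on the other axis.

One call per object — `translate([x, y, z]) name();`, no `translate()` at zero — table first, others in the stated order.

table();
translate([0, 0, 766]) I_beam();
translate([0, -393, 0]) door_frame();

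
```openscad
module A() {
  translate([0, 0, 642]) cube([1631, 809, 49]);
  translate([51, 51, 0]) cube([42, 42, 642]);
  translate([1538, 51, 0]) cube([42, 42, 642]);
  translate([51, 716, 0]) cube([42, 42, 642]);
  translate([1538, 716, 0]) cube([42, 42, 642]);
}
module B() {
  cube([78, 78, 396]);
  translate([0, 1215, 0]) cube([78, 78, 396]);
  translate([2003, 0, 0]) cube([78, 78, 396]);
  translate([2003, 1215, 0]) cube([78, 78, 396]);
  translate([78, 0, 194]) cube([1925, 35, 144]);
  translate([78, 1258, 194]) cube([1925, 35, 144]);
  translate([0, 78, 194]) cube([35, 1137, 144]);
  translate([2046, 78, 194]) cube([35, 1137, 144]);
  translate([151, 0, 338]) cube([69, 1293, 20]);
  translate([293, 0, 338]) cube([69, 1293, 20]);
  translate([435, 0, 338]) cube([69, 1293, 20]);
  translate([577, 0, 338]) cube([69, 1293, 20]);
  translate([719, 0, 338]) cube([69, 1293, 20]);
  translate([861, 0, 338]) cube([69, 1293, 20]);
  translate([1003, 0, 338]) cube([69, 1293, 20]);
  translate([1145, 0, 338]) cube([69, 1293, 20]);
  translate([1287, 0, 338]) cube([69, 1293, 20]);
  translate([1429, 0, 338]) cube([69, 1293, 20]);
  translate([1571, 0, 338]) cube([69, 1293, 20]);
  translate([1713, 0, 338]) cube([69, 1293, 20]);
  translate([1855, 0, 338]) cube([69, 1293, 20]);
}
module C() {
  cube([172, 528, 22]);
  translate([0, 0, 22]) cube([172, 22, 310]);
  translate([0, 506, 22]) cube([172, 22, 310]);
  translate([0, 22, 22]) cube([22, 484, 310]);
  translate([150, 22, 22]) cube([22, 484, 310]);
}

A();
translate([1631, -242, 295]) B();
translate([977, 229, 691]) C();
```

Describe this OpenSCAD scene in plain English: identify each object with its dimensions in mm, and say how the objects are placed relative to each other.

A is a table with a 1631×809 mm rectangular top, 49 mm thick, top surface at z = 691 mm, supported by four 42×42 mm square legs, each inset 51 mm from the nearest pair of top edges, running from the floor.

B is a bed frame 2081 mm long (x) by 1293 mm wide (y). Four 78×78 mm corner posts, 396 mm tall, at the corners of the footprint. Four rails of 35 mm thickness and 144 mm height run between adjacent posts with their undersides at z = 194 mm, their outer faces flush with the outside of the frame (the two x-running rails run between the posts' inner faces; the two y-running rails run between the posts' inner faces). 13 slats, each 69 mm wide (x) and 20 mm thick, lie across the top of the two x-running rails, running the full 1293 mm width of the frame in y; the slats are evenly spaced along x between the inner faces of the end posts with equal gaps (rounded down to the nearest mm) at the −x end and between each pair — any rounding remainder accumulates at the +x end.

C is an open-topped rectangular box: outside dimensions 172×528×332 mm, with a uniform wall and base thickness of 22 mm. The base is a full 172×528 slab on the floor; four walls sit on top of the base. The front and back walls (the −y and +y sides) span the full width; the two side walls fit between them.

The bed frame is beside the table with their tops flush at z = 691. The open box is on top of the table.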